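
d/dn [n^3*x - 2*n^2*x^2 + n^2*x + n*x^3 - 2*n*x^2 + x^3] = x*(3*n^2 - 4*n*x + 2*n + x^2 - 2*x)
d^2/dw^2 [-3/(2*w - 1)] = -24/(2*w - 1)^3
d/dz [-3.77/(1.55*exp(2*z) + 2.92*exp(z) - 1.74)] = (11.687*exp(z) + 11.0084)*exp(z)/(1.55*exp(2*z) + 2.92*exp(z) - 1.74)^2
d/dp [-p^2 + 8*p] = 8 - 2*p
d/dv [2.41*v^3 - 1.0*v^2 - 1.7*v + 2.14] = 7.23*v^2 - 2.0*v - 1.7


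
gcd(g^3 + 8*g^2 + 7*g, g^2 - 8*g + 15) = 1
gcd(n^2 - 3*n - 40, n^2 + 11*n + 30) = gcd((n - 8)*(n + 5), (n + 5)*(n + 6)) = n + 5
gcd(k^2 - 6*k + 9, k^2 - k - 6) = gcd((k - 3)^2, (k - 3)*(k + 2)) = k - 3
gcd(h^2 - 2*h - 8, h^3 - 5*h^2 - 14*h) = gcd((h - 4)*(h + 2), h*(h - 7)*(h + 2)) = h + 2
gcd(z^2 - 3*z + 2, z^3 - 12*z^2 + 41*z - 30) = z - 1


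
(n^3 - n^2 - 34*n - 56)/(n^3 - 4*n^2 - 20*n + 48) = (n^2 - 5*n - 14)/(n^2 - 8*n + 12)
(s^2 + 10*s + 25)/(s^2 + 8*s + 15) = (s + 5)/(s + 3)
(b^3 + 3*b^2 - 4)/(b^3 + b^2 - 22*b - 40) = (b^2 + b - 2)/(b^2 - b - 20)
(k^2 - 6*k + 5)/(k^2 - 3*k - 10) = (k - 1)/(k + 2)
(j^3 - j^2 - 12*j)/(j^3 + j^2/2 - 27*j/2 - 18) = 2*j/(2*j + 3)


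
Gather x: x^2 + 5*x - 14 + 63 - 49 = x^2 + 5*x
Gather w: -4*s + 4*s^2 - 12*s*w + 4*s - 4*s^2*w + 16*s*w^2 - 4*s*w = 4*s^2 + 16*s*w^2 + w*(-4*s^2 - 16*s)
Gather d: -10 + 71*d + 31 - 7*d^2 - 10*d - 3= -7*d^2 + 61*d + 18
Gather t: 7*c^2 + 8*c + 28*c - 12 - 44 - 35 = 7*c^2 + 36*c - 91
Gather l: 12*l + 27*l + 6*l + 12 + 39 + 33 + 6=45*l + 90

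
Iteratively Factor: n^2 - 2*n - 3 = (n - 3)*(n + 1)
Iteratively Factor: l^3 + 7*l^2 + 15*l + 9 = (l + 3)*(l^2 + 4*l + 3) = (l + 3)^2*(l + 1)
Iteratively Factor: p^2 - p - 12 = (p + 3)*(p - 4)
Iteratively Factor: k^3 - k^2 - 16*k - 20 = (k + 2)*(k^2 - 3*k - 10) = (k + 2)^2*(k - 5)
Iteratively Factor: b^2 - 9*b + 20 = (b - 4)*(b - 5)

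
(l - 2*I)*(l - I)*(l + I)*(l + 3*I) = l^4 + I*l^3 + 7*l^2 + I*l + 6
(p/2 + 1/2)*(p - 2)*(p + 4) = p^3/2 + 3*p^2/2 - 3*p - 4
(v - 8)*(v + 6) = v^2 - 2*v - 48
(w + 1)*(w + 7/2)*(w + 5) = w^3 + 19*w^2/2 + 26*w + 35/2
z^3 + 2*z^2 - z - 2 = (z - 1)*(z + 1)*(z + 2)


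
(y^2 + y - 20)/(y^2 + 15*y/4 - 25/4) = 4*(y - 4)/(4*y - 5)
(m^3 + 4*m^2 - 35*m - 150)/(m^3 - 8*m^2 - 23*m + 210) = (m + 5)/(m - 7)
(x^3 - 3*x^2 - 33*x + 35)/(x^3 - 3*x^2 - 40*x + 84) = (x^2 + 4*x - 5)/(x^2 + 4*x - 12)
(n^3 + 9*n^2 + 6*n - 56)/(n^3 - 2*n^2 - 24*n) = (n^2 + 5*n - 14)/(n*(n - 6))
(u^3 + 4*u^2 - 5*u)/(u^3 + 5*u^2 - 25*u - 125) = u*(u - 1)/(u^2 - 25)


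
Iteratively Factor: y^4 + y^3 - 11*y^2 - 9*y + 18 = (y - 3)*(y^3 + 4*y^2 + y - 6) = (y - 3)*(y + 2)*(y^2 + 2*y - 3) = (y - 3)*(y + 2)*(y + 3)*(y - 1)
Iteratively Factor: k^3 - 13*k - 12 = (k + 3)*(k^2 - 3*k - 4) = (k + 1)*(k + 3)*(k - 4)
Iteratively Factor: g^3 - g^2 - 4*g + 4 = (g + 2)*(g^2 - 3*g + 2) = (g - 1)*(g + 2)*(g - 2)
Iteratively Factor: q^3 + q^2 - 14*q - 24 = (q + 3)*(q^2 - 2*q - 8) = (q - 4)*(q + 3)*(q + 2)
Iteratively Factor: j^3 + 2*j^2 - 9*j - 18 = (j - 3)*(j^2 + 5*j + 6) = (j - 3)*(j + 3)*(j + 2)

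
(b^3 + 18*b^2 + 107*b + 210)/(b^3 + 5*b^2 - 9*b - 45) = (b^2 + 13*b + 42)/(b^2 - 9)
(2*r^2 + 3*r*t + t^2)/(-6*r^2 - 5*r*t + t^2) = (-2*r - t)/(6*r - t)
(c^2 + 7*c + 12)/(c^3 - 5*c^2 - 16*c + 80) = (c + 3)/(c^2 - 9*c + 20)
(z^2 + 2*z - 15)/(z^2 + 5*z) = (z - 3)/z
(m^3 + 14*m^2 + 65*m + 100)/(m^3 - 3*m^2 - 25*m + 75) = (m^2 + 9*m + 20)/(m^2 - 8*m + 15)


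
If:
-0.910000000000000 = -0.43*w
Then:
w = 2.12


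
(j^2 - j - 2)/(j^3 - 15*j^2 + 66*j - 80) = (j + 1)/(j^2 - 13*j + 40)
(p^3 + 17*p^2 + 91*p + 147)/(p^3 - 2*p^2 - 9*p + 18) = (p^2 + 14*p + 49)/(p^2 - 5*p + 6)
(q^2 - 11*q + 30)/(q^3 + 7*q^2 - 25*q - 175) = (q - 6)/(q^2 + 12*q + 35)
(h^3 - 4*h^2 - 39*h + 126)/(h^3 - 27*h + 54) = (h - 7)/(h - 3)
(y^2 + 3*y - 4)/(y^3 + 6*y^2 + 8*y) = (y - 1)/(y*(y + 2))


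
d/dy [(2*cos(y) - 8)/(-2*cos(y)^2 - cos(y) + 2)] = 4*(sin(y)^2 + 8*cos(y))*sin(y)/(cos(y) + cos(2*y) - 1)^2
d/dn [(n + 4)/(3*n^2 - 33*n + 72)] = (n^2 - 11*n - (n + 4)*(2*n - 11) + 24)/(3*(n^2 - 11*n + 24)^2)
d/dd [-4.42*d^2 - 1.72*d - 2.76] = -8.84*d - 1.72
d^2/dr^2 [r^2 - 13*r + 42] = 2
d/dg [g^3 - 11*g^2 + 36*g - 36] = 3*g^2 - 22*g + 36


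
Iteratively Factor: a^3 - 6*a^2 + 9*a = (a - 3)*(a^2 - 3*a) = (a - 3)^2*(a)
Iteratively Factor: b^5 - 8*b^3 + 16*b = (b - 2)*(b^4 + 2*b^3 - 4*b^2 - 8*b) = (b - 2)*(b + 2)*(b^3 - 4*b) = b*(b - 2)*(b + 2)*(b^2 - 4) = b*(b - 2)*(b + 2)^2*(b - 2)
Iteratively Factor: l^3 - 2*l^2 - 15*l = (l - 5)*(l^2 + 3*l) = l*(l - 5)*(l + 3)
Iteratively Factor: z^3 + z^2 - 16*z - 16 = (z + 1)*(z^2 - 16) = (z + 1)*(z + 4)*(z - 4)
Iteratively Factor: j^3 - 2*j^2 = (j)*(j^2 - 2*j) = j*(j - 2)*(j)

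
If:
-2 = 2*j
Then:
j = -1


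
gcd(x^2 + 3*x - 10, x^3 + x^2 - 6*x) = x - 2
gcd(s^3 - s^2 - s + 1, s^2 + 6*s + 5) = s + 1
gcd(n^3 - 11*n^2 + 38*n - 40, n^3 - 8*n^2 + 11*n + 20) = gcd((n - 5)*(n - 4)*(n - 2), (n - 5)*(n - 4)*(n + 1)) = n^2 - 9*n + 20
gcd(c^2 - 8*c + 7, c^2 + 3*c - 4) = c - 1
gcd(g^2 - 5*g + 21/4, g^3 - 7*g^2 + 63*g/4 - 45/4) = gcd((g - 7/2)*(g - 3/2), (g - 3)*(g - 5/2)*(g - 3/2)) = g - 3/2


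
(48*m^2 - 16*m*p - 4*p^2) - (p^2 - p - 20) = 48*m^2 - 16*m*p - 5*p^2 + p + 20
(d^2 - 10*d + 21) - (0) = d^2 - 10*d + 21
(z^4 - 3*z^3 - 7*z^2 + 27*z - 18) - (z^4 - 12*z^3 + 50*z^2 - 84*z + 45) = 9*z^3 - 57*z^2 + 111*z - 63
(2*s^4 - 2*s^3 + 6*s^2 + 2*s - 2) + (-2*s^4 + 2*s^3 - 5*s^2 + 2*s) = s^2 + 4*s - 2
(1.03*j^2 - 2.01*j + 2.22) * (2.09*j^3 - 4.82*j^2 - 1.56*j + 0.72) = 2.1527*j^5 - 9.1655*j^4 + 12.7212*j^3 - 6.8232*j^2 - 4.9104*j + 1.5984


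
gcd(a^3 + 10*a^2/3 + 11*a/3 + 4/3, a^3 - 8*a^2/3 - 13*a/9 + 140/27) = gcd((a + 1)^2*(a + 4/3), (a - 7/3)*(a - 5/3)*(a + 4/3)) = a + 4/3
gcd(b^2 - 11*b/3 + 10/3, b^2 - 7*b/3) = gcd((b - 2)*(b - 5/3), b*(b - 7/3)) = 1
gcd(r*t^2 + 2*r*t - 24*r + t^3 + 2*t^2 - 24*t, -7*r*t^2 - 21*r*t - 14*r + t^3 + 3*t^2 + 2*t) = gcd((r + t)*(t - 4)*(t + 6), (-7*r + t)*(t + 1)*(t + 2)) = 1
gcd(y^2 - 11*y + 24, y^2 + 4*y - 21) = y - 3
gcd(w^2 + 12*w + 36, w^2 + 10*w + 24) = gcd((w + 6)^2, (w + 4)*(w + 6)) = w + 6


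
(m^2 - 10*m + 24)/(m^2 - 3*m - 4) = (m - 6)/(m + 1)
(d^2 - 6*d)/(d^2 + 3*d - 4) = d*(d - 6)/(d^2 + 3*d - 4)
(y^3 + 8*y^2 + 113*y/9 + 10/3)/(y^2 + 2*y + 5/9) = y + 6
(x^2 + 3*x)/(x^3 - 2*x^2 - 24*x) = (x + 3)/(x^2 - 2*x - 24)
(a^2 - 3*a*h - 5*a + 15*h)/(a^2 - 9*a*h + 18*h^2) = (a - 5)/(a - 6*h)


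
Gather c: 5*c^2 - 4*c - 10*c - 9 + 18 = 5*c^2 - 14*c + 9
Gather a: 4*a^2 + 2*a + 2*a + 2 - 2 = 4*a^2 + 4*a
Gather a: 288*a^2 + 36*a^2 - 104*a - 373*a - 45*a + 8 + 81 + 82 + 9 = 324*a^2 - 522*a + 180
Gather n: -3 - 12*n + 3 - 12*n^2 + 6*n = -12*n^2 - 6*n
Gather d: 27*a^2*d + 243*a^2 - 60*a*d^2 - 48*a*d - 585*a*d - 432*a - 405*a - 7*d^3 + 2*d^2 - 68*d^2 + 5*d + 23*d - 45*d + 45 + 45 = 243*a^2 - 837*a - 7*d^3 + d^2*(-60*a - 66) + d*(27*a^2 - 633*a - 17) + 90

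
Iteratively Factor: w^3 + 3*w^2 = (w)*(w^2 + 3*w) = w*(w + 3)*(w)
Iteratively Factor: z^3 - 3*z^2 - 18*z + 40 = (z - 2)*(z^2 - z - 20) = (z - 5)*(z - 2)*(z + 4)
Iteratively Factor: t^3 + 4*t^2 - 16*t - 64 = (t + 4)*(t^2 - 16) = (t + 4)^2*(t - 4)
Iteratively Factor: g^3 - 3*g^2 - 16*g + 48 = (g - 3)*(g^2 - 16) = (g - 3)*(g + 4)*(g - 4)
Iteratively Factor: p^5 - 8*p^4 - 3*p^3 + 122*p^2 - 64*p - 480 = (p - 5)*(p^4 - 3*p^3 - 18*p^2 + 32*p + 96) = (p - 5)*(p - 4)*(p^3 + p^2 - 14*p - 24) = (p - 5)*(p - 4)*(p + 2)*(p^2 - p - 12) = (p - 5)*(p - 4)*(p + 2)*(p + 3)*(p - 4)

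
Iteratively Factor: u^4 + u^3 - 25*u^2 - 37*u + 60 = (u - 5)*(u^3 + 6*u^2 + 5*u - 12) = (u - 5)*(u + 4)*(u^2 + 2*u - 3) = (u - 5)*(u + 3)*(u + 4)*(u - 1)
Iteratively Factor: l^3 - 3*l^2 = (l - 3)*(l^2) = l*(l - 3)*(l)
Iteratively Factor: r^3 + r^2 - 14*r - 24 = (r + 2)*(r^2 - r - 12) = (r - 4)*(r + 2)*(r + 3)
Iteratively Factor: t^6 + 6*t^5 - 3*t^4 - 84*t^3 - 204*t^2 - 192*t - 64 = (t + 2)*(t^5 + 4*t^4 - 11*t^3 - 62*t^2 - 80*t - 32) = (t + 2)^2*(t^4 + 2*t^3 - 15*t^2 - 32*t - 16) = (t + 2)^2*(t + 4)*(t^3 - 2*t^2 - 7*t - 4) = (t + 1)*(t + 2)^2*(t + 4)*(t^2 - 3*t - 4) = (t + 1)^2*(t + 2)^2*(t + 4)*(t - 4)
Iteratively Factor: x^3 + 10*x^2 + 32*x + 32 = (x + 4)*(x^2 + 6*x + 8) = (x + 4)^2*(x + 2)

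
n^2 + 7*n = n*(n + 7)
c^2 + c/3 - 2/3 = (c - 2/3)*(c + 1)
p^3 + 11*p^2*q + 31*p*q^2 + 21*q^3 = (p + q)*(p + 3*q)*(p + 7*q)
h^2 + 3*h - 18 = (h - 3)*(h + 6)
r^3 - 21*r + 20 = (r - 4)*(r - 1)*(r + 5)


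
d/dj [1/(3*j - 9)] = -1/(3*(j - 3)^2)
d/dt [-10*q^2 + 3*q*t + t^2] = 3*q + 2*t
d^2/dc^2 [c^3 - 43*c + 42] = 6*c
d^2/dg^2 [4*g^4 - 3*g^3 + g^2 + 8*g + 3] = 48*g^2 - 18*g + 2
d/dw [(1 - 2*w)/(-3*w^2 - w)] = (-6*w^2 + 6*w + 1)/(w^2*(9*w^2 + 6*w + 1))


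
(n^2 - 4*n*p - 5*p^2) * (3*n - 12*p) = 3*n^3 - 24*n^2*p + 33*n*p^2 + 60*p^3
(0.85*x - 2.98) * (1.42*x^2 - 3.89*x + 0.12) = 1.207*x^3 - 7.5381*x^2 + 11.6942*x - 0.3576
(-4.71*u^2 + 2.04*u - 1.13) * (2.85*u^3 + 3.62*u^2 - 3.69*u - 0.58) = -13.4235*u^5 - 11.2362*u^4 + 21.5442*u^3 - 8.8864*u^2 + 2.9865*u + 0.6554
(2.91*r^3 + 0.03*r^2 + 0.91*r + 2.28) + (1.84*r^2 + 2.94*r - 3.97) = 2.91*r^3 + 1.87*r^2 + 3.85*r - 1.69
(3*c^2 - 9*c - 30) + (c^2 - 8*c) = 4*c^2 - 17*c - 30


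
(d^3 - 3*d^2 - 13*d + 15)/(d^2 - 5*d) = d + 2 - 3/d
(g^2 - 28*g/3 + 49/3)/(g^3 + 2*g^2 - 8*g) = (3*g^2 - 28*g + 49)/(3*g*(g^2 + 2*g - 8))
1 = 1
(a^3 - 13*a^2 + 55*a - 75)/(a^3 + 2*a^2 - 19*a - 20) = (a^3 - 13*a^2 + 55*a - 75)/(a^3 + 2*a^2 - 19*a - 20)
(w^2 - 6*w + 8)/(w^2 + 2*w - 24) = (w - 2)/(w + 6)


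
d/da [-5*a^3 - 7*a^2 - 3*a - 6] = -15*a^2 - 14*a - 3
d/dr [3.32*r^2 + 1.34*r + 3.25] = 6.64*r + 1.34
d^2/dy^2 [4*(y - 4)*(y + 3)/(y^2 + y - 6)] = -16/(y^3 - 6*y^2 + 12*y - 8)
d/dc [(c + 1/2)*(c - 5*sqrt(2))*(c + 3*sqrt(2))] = 3*c^2 - 4*sqrt(2)*c + c - 30 - sqrt(2)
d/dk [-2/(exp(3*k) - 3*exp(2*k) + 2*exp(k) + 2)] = (6*exp(2*k) - 12*exp(k) + 4)*exp(k)/(exp(3*k) - 3*exp(2*k) + 2*exp(k) + 2)^2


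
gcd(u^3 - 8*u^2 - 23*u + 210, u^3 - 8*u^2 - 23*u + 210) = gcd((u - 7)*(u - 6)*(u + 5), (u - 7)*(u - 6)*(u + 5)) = u^3 - 8*u^2 - 23*u + 210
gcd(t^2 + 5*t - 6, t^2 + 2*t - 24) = t + 6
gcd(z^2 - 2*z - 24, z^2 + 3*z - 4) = z + 4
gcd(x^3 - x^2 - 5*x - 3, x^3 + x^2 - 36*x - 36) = x + 1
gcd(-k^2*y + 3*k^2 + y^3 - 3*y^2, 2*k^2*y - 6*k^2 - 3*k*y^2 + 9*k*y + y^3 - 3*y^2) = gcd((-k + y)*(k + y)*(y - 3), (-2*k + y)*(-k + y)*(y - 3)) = -k*y + 3*k + y^2 - 3*y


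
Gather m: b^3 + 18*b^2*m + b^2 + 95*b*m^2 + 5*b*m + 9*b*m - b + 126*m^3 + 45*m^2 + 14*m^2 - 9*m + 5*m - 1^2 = b^3 + b^2 - b + 126*m^3 + m^2*(95*b + 59) + m*(18*b^2 + 14*b - 4) - 1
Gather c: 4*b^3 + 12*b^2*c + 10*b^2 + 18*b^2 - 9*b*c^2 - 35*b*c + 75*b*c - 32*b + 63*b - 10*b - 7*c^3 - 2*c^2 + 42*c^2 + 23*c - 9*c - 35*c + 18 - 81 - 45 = 4*b^3 + 28*b^2 + 21*b - 7*c^3 + c^2*(40 - 9*b) + c*(12*b^2 + 40*b - 21) - 108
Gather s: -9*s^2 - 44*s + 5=-9*s^2 - 44*s + 5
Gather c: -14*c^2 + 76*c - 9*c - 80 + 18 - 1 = -14*c^2 + 67*c - 63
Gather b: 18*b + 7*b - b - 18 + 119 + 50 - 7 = 24*b + 144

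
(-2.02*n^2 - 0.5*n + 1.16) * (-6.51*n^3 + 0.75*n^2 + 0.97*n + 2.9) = 13.1502*n^5 + 1.74*n^4 - 9.886*n^3 - 5.473*n^2 - 0.3248*n + 3.364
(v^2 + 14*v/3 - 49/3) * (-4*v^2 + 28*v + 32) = -4*v^4 + 28*v^3/3 + 228*v^2 - 308*v - 1568/3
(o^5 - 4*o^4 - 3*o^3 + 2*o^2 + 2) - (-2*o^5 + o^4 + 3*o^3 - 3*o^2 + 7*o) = 3*o^5 - 5*o^4 - 6*o^3 + 5*o^2 - 7*o + 2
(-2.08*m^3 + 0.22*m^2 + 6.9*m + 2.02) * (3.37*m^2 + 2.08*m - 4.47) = -7.0096*m^5 - 3.585*m^4 + 33.0082*m^3 + 20.176*m^2 - 26.6414*m - 9.0294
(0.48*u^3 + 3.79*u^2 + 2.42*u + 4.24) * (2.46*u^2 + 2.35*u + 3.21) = 1.1808*u^5 + 10.4514*u^4 + 16.4005*u^3 + 28.2833*u^2 + 17.7322*u + 13.6104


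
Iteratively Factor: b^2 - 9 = (b - 3)*(b + 3)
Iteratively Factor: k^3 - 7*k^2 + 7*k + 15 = (k + 1)*(k^2 - 8*k + 15) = (k - 3)*(k + 1)*(k - 5)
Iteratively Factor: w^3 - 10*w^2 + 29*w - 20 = (w - 1)*(w^2 - 9*w + 20) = (w - 5)*(w - 1)*(w - 4)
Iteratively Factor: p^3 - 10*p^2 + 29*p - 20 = (p - 4)*(p^2 - 6*p + 5) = (p - 5)*(p - 4)*(p - 1)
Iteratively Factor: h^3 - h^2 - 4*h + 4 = (h + 2)*(h^2 - 3*h + 2) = (h - 2)*(h + 2)*(h - 1)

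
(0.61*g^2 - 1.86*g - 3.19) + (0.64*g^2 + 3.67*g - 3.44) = 1.25*g^2 + 1.81*g - 6.63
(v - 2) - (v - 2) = 0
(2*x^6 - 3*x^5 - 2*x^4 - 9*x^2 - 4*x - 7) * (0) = 0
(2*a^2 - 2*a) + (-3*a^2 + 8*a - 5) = -a^2 + 6*a - 5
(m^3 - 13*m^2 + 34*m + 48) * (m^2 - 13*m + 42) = m^5 - 26*m^4 + 245*m^3 - 940*m^2 + 804*m + 2016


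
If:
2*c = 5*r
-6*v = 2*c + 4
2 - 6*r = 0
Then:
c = 5/6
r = 1/3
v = -17/18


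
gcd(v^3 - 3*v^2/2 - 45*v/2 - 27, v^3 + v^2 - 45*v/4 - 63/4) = v^2 + 9*v/2 + 9/2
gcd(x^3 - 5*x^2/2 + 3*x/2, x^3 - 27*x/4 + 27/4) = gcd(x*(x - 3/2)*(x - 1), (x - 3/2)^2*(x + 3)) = x - 3/2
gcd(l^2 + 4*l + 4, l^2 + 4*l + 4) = l^2 + 4*l + 4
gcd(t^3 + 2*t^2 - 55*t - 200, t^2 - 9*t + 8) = t - 8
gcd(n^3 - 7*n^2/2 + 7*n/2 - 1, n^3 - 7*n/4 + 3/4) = n^2 - 3*n/2 + 1/2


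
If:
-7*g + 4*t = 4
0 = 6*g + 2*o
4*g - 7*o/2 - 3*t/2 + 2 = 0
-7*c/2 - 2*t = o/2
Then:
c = -52/95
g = -4/95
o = 12/95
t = 88/95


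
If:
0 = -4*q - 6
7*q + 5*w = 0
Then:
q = -3/2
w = 21/10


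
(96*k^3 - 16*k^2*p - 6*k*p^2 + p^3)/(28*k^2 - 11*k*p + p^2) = (-24*k^2 - 2*k*p + p^2)/(-7*k + p)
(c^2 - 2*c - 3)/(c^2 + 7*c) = (c^2 - 2*c - 3)/(c*(c + 7))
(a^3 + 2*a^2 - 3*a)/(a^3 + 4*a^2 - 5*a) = (a + 3)/(a + 5)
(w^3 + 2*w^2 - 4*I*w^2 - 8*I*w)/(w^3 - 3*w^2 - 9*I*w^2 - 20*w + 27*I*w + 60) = w*(w + 2)/(w^2 - w*(3 + 5*I) + 15*I)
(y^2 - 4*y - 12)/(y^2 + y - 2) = (y - 6)/(y - 1)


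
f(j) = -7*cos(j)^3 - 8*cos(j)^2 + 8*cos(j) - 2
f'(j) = 21*sin(j)*cos(j)^2 + 16*sin(j)*cos(j) - 8*sin(j)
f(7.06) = -2.90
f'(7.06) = 9.88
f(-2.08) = -6.99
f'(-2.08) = 9.44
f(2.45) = -9.71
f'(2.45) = -5.02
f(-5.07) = -0.48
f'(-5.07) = 0.16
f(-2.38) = -9.33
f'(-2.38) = 5.92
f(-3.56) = -10.65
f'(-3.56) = -2.07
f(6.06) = -8.30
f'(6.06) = -6.10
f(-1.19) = -0.49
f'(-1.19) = -0.79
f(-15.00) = -9.63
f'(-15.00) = 5.23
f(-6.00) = -7.89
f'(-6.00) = 7.47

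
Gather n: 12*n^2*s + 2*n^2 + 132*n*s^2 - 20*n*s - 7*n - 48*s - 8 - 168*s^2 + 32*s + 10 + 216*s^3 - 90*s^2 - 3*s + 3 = n^2*(12*s + 2) + n*(132*s^2 - 20*s - 7) + 216*s^3 - 258*s^2 - 19*s + 5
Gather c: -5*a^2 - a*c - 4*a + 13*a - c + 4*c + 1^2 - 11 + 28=-5*a^2 + 9*a + c*(3 - a) + 18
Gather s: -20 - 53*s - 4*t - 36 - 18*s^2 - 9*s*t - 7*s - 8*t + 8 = -18*s^2 + s*(-9*t - 60) - 12*t - 48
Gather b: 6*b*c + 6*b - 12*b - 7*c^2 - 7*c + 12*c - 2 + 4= b*(6*c - 6) - 7*c^2 + 5*c + 2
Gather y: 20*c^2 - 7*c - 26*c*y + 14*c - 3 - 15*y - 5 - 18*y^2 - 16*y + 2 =20*c^2 + 7*c - 18*y^2 + y*(-26*c - 31) - 6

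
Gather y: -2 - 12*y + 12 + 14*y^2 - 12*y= 14*y^2 - 24*y + 10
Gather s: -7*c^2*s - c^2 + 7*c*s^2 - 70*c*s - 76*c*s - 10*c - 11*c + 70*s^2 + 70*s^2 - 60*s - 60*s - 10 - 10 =-c^2 - 21*c + s^2*(7*c + 140) + s*(-7*c^2 - 146*c - 120) - 20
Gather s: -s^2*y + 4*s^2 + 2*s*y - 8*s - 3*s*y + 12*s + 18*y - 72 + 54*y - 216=s^2*(4 - y) + s*(4 - y) + 72*y - 288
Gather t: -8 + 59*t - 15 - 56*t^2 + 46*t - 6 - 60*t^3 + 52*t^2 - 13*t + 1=-60*t^3 - 4*t^2 + 92*t - 28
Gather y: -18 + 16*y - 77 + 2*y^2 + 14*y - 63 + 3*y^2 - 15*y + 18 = 5*y^2 + 15*y - 140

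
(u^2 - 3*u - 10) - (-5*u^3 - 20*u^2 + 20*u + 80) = 5*u^3 + 21*u^2 - 23*u - 90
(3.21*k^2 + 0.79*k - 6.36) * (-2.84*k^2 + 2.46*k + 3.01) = -9.1164*k^4 + 5.653*k^3 + 29.6679*k^2 - 13.2677*k - 19.1436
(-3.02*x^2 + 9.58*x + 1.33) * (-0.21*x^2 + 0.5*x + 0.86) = 0.6342*x^4 - 3.5218*x^3 + 1.9135*x^2 + 8.9038*x + 1.1438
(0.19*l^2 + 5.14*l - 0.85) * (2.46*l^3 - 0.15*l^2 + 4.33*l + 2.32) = 0.4674*l^5 + 12.6159*l^4 - 2.0393*l^3 + 22.8245*l^2 + 8.2443*l - 1.972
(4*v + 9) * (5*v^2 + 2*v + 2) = 20*v^3 + 53*v^2 + 26*v + 18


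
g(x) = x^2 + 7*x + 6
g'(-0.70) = 5.60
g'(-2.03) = 2.94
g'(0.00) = 7.00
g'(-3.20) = 0.60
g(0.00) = 6.00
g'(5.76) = 18.52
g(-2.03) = -4.09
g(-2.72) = -5.64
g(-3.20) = -6.16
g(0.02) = 6.14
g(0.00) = 6.00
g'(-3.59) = -0.18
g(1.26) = 16.41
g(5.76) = 79.50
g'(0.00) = 7.00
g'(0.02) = 7.04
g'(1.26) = 9.52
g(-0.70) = 1.59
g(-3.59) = -6.24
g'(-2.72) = 1.56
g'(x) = 2*x + 7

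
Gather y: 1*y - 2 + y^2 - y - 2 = y^2 - 4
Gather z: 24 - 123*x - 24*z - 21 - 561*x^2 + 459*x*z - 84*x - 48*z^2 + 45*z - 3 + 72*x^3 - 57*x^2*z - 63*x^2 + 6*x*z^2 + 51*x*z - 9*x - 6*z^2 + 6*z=72*x^3 - 624*x^2 - 216*x + z^2*(6*x - 54) + z*(-57*x^2 + 510*x + 27)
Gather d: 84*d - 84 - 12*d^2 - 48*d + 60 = -12*d^2 + 36*d - 24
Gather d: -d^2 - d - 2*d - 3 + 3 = -d^2 - 3*d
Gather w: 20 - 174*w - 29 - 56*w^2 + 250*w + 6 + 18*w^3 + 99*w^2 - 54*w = 18*w^3 + 43*w^2 + 22*w - 3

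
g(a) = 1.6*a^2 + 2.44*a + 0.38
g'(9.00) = 31.24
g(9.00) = 151.94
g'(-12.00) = -35.96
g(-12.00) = 201.50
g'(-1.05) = -0.92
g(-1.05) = -0.42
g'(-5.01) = -13.59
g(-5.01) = 28.32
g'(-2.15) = -4.44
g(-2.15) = 2.53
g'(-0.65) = 0.36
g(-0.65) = -0.53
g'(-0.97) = -0.66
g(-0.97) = -0.48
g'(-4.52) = -12.02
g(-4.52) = 22.04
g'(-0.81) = -0.15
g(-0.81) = -0.55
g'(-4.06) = -10.55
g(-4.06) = 16.85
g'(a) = 3.2*a + 2.44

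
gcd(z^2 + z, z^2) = z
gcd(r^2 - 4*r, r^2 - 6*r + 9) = 1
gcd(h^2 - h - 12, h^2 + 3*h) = h + 3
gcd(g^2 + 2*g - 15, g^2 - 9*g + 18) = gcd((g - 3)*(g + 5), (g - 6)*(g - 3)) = g - 3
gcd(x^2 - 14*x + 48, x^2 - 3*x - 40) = x - 8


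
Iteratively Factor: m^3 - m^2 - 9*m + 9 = (m - 3)*(m^2 + 2*m - 3) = (m - 3)*(m - 1)*(m + 3)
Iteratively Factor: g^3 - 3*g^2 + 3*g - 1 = (g - 1)*(g^2 - 2*g + 1) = (g - 1)^2*(g - 1)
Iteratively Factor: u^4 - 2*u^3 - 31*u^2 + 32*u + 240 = (u - 4)*(u^3 + 2*u^2 - 23*u - 60) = (u - 5)*(u - 4)*(u^2 + 7*u + 12) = (u - 5)*(u - 4)*(u + 3)*(u + 4)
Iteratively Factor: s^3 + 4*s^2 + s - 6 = (s + 3)*(s^2 + s - 2) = (s - 1)*(s + 3)*(s + 2)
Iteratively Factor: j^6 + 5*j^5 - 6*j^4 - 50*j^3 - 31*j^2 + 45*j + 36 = (j + 4)*(j^5 + j^4 - 10*j^3 - 10*j^2 + 9*j + 9) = (j + 1)*(j + 4)*(j^4 - 10*j^2 + 9) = (j + 1)^2*(j + 4)*(j^3 - j^2 - 9*j + 9) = (j - 3)*(j + 1)^2*(j + 4)*(j^2 + 2*j - 3) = (j - 3)*(j - 1)*(j + 1)^2*(j + 4)*(j + 3)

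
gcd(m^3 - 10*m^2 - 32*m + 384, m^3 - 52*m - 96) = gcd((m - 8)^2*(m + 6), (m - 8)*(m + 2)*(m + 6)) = m^2 - 2*m - 48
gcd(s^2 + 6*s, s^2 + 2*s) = s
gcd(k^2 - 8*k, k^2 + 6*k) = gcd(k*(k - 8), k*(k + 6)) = k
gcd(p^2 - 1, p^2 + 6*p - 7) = p - 1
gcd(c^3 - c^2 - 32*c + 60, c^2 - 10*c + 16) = c - 2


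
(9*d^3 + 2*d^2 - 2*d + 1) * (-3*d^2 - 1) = -27*d^5 - 6*d^4 - 3*d^3 - 5*d^2 + 2*d - 1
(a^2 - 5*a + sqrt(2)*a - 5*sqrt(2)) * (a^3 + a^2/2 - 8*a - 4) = a^5 - 9*a^4/2 + sqrt(2)*a^4 - 21*a^3/2 - 9*sqrt(2)*a^3/2 - 21*sqrt(2)*a^2/2 + 36*a^2 + 20*a + 36*sqrt(2)*a + 20*sqrt(2)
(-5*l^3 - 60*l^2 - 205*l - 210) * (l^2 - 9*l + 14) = -5*l^5 - 15*l^4 + 265*l^3 + 795*l^2 - 980*l - 2940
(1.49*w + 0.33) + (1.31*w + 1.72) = 2.8*w + 2.05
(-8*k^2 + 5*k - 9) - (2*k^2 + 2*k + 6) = -10*k^2 + 3*k - 15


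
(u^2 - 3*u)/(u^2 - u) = (u - 3)/(u - 1)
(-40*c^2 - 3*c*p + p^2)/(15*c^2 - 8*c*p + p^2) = (-40*c^2 - 3*c*p + p^2)/(15*c^2 - 8*c*p + p^2)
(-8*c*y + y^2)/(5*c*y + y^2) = (-8*c + y)/(5*c + y)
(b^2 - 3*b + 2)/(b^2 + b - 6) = (b - 1)/(b + 3)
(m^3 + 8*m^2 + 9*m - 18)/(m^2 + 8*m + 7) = (m^3 + 8*m^2 + 9*m - 18)/(m^2 + 8*m + 7)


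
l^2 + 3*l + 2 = (l + 1)*(l + 2)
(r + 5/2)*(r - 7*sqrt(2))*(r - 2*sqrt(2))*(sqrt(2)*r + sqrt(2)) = sqrt(2)*r^4 - 18*r^3 + 7*sqrt(2)*r^3/2 - 63*r^2 + 61*sqrt(2)*r^2/2 - 45*r + 98*sqrt(2)*r + 70*sqrt(2)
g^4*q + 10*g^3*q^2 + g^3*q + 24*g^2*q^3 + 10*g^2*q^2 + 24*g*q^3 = g*(g + 4*q)*(g + 6*q)*(g*q + q)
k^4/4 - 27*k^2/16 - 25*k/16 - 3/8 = (k/2 + 1/4)*(k/2 + 1)*(k - 3)*(k + 1/2)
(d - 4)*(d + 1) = d^2 - 3*d - 4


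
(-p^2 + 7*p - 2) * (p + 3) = -p^3 + 4*p^2 + 19*p - 6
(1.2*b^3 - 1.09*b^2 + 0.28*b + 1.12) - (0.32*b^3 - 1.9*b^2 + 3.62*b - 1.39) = 0.88*b^3 + 0.81*b^2 - 3.34*b + 2.51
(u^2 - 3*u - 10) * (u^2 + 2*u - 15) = u^4 - u^3 - 31*u^2 + 25*u + 150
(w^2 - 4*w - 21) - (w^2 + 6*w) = -10*w - 21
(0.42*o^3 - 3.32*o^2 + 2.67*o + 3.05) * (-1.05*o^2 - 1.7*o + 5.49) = -0.441*o^5 + 2.772*o^4 + 5.1463*o^3 - 25.9683*o^2 + 9.4733*o + 16.7445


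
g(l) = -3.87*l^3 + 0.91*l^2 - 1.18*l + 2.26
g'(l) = -11.61*l^2 + 1.82*l - 1.18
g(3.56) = -165.01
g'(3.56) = -141.84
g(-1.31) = 14.07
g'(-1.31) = -23.49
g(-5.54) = 694.75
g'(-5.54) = -367.59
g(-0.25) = 2.67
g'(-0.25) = -2.36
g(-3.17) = 138.42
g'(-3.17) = -123.62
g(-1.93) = 35.75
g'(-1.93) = -47.94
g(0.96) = -1.46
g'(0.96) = -10.13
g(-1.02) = 8.52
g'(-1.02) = -15.12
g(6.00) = -807.98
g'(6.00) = -408.22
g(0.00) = 2.26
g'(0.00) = -1.18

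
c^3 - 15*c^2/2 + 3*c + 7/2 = (c - 7)*(c - 1)*(c + 1/2)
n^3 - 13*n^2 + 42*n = n*(n - 7)*(n - 6)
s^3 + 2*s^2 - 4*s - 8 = (s - 2)*(s + 2)^2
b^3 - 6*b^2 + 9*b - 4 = (b - 4)*(b - 1)^2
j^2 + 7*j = j*(j + 7)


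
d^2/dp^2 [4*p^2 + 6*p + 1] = 8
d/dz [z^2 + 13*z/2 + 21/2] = 2*z + 13/2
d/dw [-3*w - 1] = -3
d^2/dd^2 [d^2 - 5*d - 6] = 2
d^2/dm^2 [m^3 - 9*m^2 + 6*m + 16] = 6*m - 18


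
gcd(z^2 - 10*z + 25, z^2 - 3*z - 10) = z - 5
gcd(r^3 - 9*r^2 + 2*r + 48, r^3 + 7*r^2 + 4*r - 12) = r + 2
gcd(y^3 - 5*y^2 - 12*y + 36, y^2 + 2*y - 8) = y - 2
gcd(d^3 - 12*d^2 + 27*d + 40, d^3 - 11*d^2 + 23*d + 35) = d^2 - 4*d - 5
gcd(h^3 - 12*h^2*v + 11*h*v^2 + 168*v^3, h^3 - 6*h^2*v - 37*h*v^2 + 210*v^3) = -h + 7*v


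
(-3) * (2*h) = -6*h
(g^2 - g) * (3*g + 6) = 3*g^3 + 3*g^2 - 6*g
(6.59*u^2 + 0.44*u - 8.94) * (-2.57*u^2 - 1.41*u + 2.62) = -16.9363*u^4 - 10.4227*u^3 + 39.6212*u^2 + 13.7582*u - 23.4228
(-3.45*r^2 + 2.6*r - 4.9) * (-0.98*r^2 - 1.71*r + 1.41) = 3.381*r^4 + 3.3515*r^3 - 4.5085*r^2 + 12.045*r - 6.909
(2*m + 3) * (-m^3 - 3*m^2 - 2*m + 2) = -2*m^4 - 9*m^3 - 13*m^2 - 2*m + 6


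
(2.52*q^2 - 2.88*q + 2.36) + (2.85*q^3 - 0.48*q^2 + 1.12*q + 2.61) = 2.85*q^3 + 2.04*q^2 - 1.76*q + 4.97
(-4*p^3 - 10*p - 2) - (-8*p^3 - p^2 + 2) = 4*p^3 + p^2 - 10*p - 4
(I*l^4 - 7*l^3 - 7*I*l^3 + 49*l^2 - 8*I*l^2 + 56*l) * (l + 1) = I*l^5 - 7*l^4 - 6*I*l^4 + 42*l^3 - 15*I*l^3 + 105*l^2 - 8*I*l^2 + 56*l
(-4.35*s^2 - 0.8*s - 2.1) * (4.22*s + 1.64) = -18.357*s^3 - 10.51*s^2 - 10.174*s - 3.444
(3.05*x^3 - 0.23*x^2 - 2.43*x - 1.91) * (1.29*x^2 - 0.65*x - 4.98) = 3.9345*x^5 - 2.2792*x^4 - 18.1742*x^3 + 0.261000000000001*x^2 + 13.3429*x + 9.5118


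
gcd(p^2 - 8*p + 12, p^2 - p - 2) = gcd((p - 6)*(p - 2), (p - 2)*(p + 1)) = p - 2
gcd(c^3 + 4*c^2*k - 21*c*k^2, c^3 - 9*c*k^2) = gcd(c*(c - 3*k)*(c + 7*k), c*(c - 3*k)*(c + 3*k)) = c^2 - 3*c*k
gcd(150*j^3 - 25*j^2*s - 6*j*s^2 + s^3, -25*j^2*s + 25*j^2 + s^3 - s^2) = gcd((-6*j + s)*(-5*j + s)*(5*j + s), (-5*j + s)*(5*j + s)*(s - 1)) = -25*j^2 + s^2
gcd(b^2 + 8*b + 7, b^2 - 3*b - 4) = b + 1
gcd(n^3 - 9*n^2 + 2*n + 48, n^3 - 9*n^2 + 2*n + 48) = n^3 - 9*n^2 + 2*n + 48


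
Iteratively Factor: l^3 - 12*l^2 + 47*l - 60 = (l - 3)*(l^2 - 9*l + 20) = (l - 4)*(l - 3)*(l - 5)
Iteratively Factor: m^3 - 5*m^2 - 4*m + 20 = (m - 2)*(m^2 - 3*m - 10) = (m - 5)*(m - 2)*(m + 2)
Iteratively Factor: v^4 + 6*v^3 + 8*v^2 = (v)*(v^3 + 6*v^2 + 8*v) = v*(v + 2)*(v^2 + 4*v) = v^2*(v + 2)*(v + 4)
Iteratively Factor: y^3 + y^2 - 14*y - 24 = (y - 4)*(y^2 + 5*y + 6) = (y - 4)*(y + 3)*(y + 2)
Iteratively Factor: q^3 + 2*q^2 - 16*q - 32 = (q + 4)*(q^2 - 2*q - 8) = (q - 4)*(q + 4)*(q + 2)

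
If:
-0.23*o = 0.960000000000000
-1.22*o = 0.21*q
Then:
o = -4.17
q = 24.25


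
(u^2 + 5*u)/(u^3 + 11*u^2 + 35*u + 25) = u/(u^2 + 6*u + 5)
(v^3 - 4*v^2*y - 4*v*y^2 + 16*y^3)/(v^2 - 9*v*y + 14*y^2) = (-v^2 + 2*v*y + 8*y^2)/(-v + 7*y)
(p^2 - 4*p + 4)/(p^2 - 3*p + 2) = (p - 2)/(p - 1)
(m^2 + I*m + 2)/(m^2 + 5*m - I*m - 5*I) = (m + 2*I)/(m + 5)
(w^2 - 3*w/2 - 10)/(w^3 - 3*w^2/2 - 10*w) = 1/w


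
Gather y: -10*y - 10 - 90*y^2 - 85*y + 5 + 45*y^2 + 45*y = -45*y^2 - 50*y - 5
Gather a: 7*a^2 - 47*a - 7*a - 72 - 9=7*a^2 - 54*a - 81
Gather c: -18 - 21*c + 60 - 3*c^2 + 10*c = -3*c^2 - 11*c + 42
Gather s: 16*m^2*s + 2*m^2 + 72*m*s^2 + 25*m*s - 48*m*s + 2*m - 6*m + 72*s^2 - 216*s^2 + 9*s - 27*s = 2*m^2 - 4*m + s^2*(72*m - 144) + s*(16*m^2 - 23*m - 18)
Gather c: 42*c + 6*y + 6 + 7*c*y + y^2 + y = c*(7*y + 42) + y^2 + 7*y + 6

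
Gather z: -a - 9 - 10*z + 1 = -a - 10*z - 8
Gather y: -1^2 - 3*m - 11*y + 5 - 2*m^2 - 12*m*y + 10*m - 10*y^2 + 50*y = -2*m^2 + 7*m - 10*y^2 + y*(39 - 12*m) + 4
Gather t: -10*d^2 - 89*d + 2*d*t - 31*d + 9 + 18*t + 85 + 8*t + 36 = -10*d^2 - 120*d + t*(2*d + 26) + 130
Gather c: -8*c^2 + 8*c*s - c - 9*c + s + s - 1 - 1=-8*c^2 + c*(8*s - 10) + 2*s - 2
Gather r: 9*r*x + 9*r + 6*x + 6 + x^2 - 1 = r*(9*x + 9) + x^2 + 6*x + 5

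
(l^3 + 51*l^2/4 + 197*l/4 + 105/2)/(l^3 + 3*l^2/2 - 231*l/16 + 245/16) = 4*(4*l^2 + 31*l + 42)/(16*l^2 - 56*l + 49)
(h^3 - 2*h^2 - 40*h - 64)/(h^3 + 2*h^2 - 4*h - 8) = (h^2 - 4*h - 32)/(h^2 - 4)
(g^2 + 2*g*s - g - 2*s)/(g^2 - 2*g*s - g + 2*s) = (-g - 2*s)/(-g + 2*s)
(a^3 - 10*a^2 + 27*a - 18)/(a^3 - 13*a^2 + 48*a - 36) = (a - 3)/(a - 6)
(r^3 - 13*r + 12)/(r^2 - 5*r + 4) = (r^2 + r - 12)/(r - 4)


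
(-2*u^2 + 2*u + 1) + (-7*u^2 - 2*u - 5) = -9*u^2 - 4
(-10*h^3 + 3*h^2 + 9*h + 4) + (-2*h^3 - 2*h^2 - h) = -12*h^3 + h^2 + 8*h + 4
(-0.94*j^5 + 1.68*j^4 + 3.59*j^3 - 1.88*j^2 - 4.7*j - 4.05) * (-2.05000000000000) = 1.927*j^5 - 3.444*j^4 - 7.3595*j^3 + 3.854*j^2 + 9.635*j + 8.3025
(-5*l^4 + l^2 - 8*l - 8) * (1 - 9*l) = 45*l^5 - 5*l^4 - 9*l^3 + 73*l^2 + 64*l - 8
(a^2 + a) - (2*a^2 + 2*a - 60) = -a^2 - a + 60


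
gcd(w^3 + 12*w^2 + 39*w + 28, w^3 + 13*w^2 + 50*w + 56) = w^2 + 11*w + 28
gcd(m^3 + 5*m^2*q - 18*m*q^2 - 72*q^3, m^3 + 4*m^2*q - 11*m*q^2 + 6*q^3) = m + 6*q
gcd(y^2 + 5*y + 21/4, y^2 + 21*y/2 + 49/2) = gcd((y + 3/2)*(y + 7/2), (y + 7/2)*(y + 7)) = y + 7/2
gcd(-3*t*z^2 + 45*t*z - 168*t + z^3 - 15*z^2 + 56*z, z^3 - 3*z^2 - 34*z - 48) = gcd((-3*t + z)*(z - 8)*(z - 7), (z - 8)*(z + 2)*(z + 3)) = z - 8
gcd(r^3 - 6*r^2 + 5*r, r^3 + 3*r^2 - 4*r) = r^2 - r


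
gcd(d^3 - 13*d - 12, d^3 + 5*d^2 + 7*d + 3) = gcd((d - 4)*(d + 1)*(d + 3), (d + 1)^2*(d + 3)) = d^2 + 4*d + 3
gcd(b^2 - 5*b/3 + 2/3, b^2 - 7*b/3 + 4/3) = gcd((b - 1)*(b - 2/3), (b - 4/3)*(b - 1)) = b - 1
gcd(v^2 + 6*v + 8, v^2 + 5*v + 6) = v + 2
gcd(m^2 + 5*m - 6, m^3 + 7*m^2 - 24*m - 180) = m + 6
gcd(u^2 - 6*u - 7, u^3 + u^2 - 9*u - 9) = u + 1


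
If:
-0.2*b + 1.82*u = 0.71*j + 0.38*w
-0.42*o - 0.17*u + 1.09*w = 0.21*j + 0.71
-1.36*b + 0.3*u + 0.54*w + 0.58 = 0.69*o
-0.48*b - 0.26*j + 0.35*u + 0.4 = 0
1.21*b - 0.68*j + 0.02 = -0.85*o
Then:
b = 3.09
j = -12.81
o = -14.67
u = -6.43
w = -8.47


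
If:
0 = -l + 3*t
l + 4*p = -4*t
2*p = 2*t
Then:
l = 0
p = 0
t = 0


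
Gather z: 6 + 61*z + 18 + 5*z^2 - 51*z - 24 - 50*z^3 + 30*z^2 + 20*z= -50*z^3 + 35*z^2 + 30*z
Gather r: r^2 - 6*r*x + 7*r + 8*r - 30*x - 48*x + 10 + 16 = r^2 + r*(15 - 6*x) - 78*x + 26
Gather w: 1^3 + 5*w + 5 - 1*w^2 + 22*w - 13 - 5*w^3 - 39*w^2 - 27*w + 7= -5*w^3 - 40*w^2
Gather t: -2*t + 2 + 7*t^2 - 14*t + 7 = 7*t^2 - 16*t + 9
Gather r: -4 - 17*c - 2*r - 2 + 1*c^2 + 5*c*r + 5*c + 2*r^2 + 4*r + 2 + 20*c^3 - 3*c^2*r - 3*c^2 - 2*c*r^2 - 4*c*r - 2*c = 20*c^3 - 2*c^2 - 14*c + r^2*(2 - 2*c) + r*(-3*c^2 + c + 2) - 4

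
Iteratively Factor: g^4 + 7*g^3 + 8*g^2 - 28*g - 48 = (g + 2)*(g^3 + 5*g^2 - 2*g - 24) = (g + 2)*(g + 4)*(g^2 + g - 6) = (g - 2)*(g + 2)*(g + 4)*(g + 3)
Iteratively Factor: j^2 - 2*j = (j - 2)*(j)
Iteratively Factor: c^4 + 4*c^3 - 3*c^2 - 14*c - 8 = (c + 4)*(c^3 - 3*c - 2) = (c + 1)*(c + 4)*(c^2 - c - 2) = (c + 1)^2*(c + 4)*(c - 2)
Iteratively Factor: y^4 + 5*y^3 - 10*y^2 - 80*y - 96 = (y + 4)*(y^3 + y^2 - 14*y - 24) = (y + 3)*(y + 4)*(y^2 - 2*y - 8) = (y + 2)*(y + 3)*(y + 4)*(y - 4)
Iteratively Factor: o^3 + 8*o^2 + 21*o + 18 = (o + 3)*(o^2 + 5*o + 6) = (o + 3)^2*(o + 2)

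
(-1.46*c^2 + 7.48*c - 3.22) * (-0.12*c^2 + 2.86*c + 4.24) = 0.1752*c^4 - 5.0732*c^3 + 15.5888*c^2 + 22.506*c - 13.6528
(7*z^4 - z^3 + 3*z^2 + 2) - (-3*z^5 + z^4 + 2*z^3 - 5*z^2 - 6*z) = 3*z^5 + 6*z^4 - 3*z^3 + 8*z^2 + 6*z + 2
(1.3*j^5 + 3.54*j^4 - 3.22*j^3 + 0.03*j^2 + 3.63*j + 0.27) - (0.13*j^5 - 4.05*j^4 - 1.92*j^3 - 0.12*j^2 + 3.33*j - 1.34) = 1.17*j^5 + 7.59*j^4 - 1.3*j^3 + 0.15*j^2 + 0.3*j + 1.61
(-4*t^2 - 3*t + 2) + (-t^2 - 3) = -5*t^2 - 3*t - 1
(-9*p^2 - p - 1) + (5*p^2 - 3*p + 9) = -4*p^2 - 4*p + 8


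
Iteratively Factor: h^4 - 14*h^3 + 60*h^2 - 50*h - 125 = (h + 1)*(h^3 - 15*h^2 + 75*h - 125) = (h - 5)*(h + 1)*(h^2 - 10*h + 25) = (h - 5)^2*(h + 1)*(h - 5)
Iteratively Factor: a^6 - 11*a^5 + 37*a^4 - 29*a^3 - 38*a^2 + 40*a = (a)*(a^5 - 11*a^4 + 37*a^3 - 29*a^2 - 38*a + 40) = a*(a - 5)*(a^4 - 6*a^3 + 7*a^2 + 6*a - 8) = a*(a - 5)*(a + 1)*(a^3 - 7*a^2 + 14*a - 8) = a*(a - 5)*(a - 4)*(a + 1)*(a^2 - 3*a + 2) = a*(a - 5)*(a - 4)*(a - 1)*(a + 1)*(a - 2)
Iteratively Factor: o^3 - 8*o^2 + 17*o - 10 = (o - 2)*(o^2 - 6*o + 5) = (o - 2)*(o - 1)*(o - 5)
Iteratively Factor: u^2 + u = (u + 1)*(u)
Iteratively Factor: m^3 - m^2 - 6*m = (m - 3)*(m^2 + 2*m) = (m - 3)*(m + 2)*(m)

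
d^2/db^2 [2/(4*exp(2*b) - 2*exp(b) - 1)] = (128*exp(3*b) - 48*exp(2*b) + 40*exp(b) - 4)*exp(b)/(64*exp(6*b) - 96*exp(5*b) + 40*exp(3*b) - 6*exp(b) - 1)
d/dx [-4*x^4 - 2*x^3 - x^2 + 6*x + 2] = -16*x^3 - 6*x^2 - 2*x + 6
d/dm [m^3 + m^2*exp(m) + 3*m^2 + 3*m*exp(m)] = m^2*exp(m) + 3*m^2 + 5*m*exp(m) + 6*m + 3*exp(m)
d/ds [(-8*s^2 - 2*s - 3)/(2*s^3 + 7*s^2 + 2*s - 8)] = 2*(8*s^4 + 4*s^3 + 8*s^2 + 85*s + 11)/(4*s^6 + 28*s^5 + 57*s^4 - 4*s^3 - 108*s^2 - 32*s + 64)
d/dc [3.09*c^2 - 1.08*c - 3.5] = 6.18*c - 1.08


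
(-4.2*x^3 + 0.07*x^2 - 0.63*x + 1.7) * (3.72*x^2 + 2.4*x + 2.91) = -15.624*x^5 - 9.8196*x^4 - 14.3976*x^3 + 5.0157*x^2 + 2.2467*x + 4.947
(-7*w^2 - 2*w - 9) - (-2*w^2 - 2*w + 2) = -5*w^2 - 11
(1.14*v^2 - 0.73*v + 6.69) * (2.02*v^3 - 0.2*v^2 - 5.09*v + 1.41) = 2.3028*v^5 - 1.7026*v^4 + 7.8572*v^3 + 3.9851*v^2 - 35.0814*v + 9.4329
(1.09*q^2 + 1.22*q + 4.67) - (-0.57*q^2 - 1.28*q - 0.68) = 1.66*q^2 + 2.5*q + 5.35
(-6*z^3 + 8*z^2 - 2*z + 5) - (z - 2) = -6*z^3 + 8*z^2 - 3*z + 7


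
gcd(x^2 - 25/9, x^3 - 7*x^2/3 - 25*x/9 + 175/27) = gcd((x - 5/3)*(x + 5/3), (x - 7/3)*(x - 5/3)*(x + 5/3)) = x^2 - 25/9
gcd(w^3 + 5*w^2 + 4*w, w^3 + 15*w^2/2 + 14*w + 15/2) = w + 1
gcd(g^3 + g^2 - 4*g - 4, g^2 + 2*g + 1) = g + 1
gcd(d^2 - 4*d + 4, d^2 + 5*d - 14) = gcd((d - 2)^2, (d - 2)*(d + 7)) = d - 2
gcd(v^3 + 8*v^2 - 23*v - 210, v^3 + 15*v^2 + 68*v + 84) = v^2 + 13*v + 42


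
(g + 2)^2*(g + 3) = g^3 + 7*g^2 + 16*g + 12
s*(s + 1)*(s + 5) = s^3 + 6*s^2 + 5*s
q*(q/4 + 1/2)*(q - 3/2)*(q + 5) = q^4/4 + 11*q^3/8 - q^2/8 - 15*q/4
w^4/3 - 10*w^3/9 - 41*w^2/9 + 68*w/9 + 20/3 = (w/3 + 1)*(w - 5)*(w - 2)*(w + 2/3)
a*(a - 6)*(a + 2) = a^3 - 4*a^2 - 12*a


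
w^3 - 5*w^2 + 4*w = w*(w - 4)*(w - 1)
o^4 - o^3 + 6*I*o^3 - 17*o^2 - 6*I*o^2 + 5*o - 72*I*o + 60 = (o - 4)*(o + 3)*(o + I)*(o + 5*I)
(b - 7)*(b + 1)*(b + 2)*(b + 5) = b^4 + b^3 - 39*b^2 - 109*b - 70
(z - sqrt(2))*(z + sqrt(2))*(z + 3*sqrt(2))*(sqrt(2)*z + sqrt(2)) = sqrt(2)*z^4 + sqrt(2)*z^3 + 6*z^3 - 2*sqrt(2)*z^2 + 6*z^2 - 12*z - 2*sqrt(2)*z - 12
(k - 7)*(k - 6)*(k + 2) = k^3 - 11*k^2 + 16*k + 84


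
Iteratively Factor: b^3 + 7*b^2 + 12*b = (b)*(b^2 + 7*b + 12) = b*(b + 3)*(b + 4)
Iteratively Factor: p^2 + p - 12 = (p - 3)*(p + 4)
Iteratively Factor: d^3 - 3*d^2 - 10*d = (d + 2)*(d^2 - 5*d) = (d - 5)*(d + 2)*(d)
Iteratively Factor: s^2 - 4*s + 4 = (s - 2)*(s - 2)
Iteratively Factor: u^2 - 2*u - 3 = (u - 3)*(u + 1)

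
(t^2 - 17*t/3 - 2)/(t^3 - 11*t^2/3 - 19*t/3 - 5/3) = (t - 6)/(t^2 - 4*t - 5)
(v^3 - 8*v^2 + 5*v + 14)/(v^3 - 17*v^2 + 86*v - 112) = (v + 1)/(v - 8)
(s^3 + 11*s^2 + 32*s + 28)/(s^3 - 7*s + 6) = (s^3 + 11*s^2 + 32*s + 28)/(s^3 - 7*s + 6)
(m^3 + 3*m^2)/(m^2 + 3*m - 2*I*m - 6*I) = m^2/(m - 2*I)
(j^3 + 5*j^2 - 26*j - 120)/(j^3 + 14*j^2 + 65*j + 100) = (j^2 + j - 30)/(j^2 + 10*j + 25)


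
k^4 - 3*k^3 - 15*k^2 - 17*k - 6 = (k - 6)*(k + 1)^3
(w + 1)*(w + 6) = w^2 + 7*w + 6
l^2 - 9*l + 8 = (l - 8)*(l - 1)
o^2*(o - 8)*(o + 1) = o^4 - 7*o^3 - 8*o^2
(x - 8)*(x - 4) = x^2 - 12*x + 32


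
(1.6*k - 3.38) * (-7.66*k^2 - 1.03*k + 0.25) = -12.256*k^3 + 24.2428*k^2 + 3.8814*k - 0.845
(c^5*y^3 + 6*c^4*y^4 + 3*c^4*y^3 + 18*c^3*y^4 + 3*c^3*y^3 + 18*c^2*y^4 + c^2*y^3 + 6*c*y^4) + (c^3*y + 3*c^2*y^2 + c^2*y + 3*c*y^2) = c^5*y^3 + 6*c^4*y^4 + 3*c^4*y^3 + 18*c^3*y^4 + 3*c^3*y^3 + c^3*y + 18*c^2*y^4 + c^2*y^3 + 3*c^2*y^2 + c^2*y + 6*c*y^4 + 3*c*y^2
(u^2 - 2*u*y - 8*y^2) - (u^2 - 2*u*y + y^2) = -9*y^2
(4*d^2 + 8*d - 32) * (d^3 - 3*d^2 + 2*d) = 4*d^5 - 4*d^4 - 48*d^3 + 112*d^2 - 64*d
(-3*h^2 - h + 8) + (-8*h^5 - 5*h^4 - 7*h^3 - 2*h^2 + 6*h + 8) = -8*h^5 - 5*h^4 - 7*h^3 - 5*h^2 + 5*h + 16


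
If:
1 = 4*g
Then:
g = 1/4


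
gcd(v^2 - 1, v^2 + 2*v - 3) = v - 1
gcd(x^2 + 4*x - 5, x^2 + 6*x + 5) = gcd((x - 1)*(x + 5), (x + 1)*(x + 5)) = x + 5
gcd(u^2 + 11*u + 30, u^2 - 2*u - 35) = u + 5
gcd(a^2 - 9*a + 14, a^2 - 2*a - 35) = a - 7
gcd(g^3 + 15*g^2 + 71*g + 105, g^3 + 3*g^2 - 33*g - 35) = g + 7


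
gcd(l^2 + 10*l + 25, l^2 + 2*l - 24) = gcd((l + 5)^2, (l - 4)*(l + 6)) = 1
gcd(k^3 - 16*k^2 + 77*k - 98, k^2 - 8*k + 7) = k - 7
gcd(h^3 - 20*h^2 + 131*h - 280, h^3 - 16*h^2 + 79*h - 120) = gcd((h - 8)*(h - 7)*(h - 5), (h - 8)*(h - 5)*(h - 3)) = h^2 - 13*h + 40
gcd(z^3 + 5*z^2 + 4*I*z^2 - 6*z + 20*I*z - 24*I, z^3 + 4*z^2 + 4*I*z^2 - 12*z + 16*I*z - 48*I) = z^2 + z*(6 + 4*I) + 24*I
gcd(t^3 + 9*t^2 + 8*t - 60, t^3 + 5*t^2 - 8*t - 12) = t^2 + 4*t - 12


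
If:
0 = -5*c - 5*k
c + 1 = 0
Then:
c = -1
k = 1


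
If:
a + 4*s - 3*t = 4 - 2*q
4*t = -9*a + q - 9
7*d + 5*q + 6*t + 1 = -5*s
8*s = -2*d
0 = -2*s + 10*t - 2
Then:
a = -2615/2816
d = -1489/704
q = 5253/2816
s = 1489/2816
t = 861/2816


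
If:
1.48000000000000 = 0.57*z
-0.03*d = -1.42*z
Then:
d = 122.90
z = 2.60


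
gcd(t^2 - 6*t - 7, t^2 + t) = t + 1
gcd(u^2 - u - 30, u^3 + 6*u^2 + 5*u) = u + 5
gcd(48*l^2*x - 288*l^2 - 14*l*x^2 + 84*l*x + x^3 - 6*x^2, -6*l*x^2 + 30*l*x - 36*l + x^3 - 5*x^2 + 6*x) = -6*l + x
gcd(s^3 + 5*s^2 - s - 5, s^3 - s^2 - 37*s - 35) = s^2 + 6*s + 5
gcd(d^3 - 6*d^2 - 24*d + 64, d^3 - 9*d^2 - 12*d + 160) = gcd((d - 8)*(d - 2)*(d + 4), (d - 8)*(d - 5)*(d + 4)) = d^2 - 4*d - 32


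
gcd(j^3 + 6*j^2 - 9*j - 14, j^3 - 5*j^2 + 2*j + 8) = j^2 - j - 2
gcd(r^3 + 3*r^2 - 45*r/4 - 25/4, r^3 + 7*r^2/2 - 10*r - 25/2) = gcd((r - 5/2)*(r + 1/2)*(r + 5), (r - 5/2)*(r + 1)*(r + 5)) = r^2 + 5*r/2 - 25/2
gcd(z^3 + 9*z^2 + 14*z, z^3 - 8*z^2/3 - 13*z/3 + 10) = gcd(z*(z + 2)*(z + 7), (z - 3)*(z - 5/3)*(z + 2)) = z + 2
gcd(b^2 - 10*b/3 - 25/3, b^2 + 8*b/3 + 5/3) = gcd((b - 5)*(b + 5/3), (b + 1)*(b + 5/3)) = b + 5/3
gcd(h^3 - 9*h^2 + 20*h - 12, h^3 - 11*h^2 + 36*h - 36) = h^2 - 8*h + 12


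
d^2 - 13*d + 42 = (d - 7)*(d - 6)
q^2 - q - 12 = (q - 4)*(q + 3)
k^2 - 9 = (k - 3)*(k + 3)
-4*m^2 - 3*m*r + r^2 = (-4*m + r)*(m + r)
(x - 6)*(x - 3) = x^2 - 9*x + 18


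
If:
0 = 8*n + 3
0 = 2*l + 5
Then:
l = -5/2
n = -3/8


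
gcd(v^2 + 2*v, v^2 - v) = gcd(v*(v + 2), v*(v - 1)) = v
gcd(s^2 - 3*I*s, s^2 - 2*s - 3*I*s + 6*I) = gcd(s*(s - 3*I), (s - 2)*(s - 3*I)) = s - 3*I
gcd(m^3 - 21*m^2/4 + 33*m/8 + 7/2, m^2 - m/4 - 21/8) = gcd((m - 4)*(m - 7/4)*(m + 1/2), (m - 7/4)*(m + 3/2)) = m - 7/4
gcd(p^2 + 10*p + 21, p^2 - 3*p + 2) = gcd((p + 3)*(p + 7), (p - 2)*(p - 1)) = 1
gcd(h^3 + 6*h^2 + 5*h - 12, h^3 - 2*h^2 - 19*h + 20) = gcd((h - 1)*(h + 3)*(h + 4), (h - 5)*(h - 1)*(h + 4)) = h^2 + 3*h - 4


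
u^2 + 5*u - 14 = (u - 2)*(u + 7)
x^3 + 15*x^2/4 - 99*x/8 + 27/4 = (x - 3/2)*(x - 3/4)*(x + 6)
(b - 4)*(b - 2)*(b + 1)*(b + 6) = b^4 + b^3 - 28*b^2 + 20*b + 48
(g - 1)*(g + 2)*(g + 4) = g^3 + 5*g^2 + 2*g - 8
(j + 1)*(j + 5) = j^2 + 6*j + 5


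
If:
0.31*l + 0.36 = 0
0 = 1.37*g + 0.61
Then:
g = -0.45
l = -1.16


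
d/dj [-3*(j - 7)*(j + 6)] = 3 - 6*j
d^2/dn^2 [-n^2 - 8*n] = -2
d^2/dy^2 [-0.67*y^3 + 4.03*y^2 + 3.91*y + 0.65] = 8.06 - 4.02*y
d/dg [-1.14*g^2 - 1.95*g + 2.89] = -2.28*g - 1.95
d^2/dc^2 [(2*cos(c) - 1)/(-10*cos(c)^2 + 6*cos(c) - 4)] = (-450*(1 - cos(2*c))^2*cos(c) + 70*(1 - cos(2*c))^2 + 497*cos(c) - 106*cos(2*c) - 225*cos(3*c) + 100*cos(5*c) - 282)/(6*cos(c) - 5*cos(2*c) - 9)^3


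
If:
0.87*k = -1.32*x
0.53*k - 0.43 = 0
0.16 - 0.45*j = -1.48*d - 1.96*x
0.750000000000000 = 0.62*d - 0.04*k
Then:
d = 1.26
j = 2.18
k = 0.81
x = -0.53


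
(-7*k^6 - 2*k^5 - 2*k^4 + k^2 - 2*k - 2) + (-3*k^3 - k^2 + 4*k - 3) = -7*k^6 - 2*k^5 - 2*k^4 - 3*k^3 + 2*k - 5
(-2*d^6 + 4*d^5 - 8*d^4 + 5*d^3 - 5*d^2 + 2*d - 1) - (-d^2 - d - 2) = -2*d^6 + 4*d^5 - 8*d^4 + 5*d^3 - 4*d^2 + 3*d + 1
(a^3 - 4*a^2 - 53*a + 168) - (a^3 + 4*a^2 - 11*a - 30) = -8*a^2 - 42*a + 198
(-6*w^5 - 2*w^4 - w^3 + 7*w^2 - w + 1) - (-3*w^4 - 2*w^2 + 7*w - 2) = -6*w^5 + w^4 - w^3 + 9*w^2 - 8*w + 3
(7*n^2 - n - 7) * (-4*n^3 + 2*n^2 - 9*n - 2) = -28*n^5 + 18*n^4 - 37*n^3 - 19*n^2 + 65*n + 14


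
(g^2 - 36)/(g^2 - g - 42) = (g - 6)/(g - 7)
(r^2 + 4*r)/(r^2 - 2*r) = (r + 4)/(r - 2)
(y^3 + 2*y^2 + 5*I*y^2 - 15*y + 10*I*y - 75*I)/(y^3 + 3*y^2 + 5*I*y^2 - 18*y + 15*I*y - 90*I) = (y + 5)/(y + 6)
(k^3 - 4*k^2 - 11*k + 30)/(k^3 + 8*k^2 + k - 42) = (k - 5)/(k + 7)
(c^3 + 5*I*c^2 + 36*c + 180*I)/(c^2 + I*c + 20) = (c^2 + 36)/(c - 4*I)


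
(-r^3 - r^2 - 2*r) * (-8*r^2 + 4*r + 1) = 8*r^5 + 4*r^4 + 11*r^3 - 9*r^2 - 2*r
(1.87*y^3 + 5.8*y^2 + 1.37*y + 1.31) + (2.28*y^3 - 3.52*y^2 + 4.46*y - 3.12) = 4.15*y^3 + 2.28*y^2 + 5.83*y - 1.81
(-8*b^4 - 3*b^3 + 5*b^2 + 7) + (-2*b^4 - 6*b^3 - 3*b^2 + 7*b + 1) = -10*b^4 - 9*b^3 + 2*b^2 + 7*b + 8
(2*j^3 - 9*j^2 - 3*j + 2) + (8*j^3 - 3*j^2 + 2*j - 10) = 10*j^3 - 12*j^2 - j - 8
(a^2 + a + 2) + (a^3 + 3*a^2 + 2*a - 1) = a^3 + 4*a^2 + 3*a + 1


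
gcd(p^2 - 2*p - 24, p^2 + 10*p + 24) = p + 4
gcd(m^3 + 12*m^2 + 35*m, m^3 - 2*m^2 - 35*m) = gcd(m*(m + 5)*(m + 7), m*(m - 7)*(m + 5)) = m^2 + 5*m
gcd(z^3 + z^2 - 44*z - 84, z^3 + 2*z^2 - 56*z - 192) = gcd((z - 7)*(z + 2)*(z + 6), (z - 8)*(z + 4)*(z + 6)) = z + 6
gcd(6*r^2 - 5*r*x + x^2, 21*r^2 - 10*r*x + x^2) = -3*r + x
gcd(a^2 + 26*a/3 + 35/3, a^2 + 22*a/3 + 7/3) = a + 7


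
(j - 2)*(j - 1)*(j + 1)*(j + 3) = j^4 + j^3 - 7*j^2 - j + 6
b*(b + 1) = b^2 + b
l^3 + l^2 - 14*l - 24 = (l - 4)*(l + 2)*(l + 3)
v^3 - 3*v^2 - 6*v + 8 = (v - 4)*(v - 1)*(v + 2)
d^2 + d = d*(d + 1)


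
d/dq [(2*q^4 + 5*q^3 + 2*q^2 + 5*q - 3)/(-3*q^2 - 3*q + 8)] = (-12*q^5 - 33*q^4 + 34*q^3 + 129*q^2 + 14*q + 31)/(9*q^4 + 18*q^3 - 39*q^2 - 48*q + 64)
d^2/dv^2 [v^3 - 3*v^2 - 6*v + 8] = 6*v - 6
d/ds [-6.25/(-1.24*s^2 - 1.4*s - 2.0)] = (-15.5*s - 8.75)/(1.24*s^2 + 1.4*s + 2.0)^2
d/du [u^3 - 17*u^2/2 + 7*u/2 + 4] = 3*u^2 - 17*u + 7/2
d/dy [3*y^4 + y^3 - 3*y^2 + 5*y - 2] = 12*y^3 + 3*y^2 - 6*y + 5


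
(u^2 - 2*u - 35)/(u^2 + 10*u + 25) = (u - 7)/(u + 5)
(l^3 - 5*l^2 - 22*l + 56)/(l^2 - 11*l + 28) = (l^2 + 2*l - 8)/(l - 4)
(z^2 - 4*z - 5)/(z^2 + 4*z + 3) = (z - 5)/(z + 3)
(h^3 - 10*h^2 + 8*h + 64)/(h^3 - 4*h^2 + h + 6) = (h^3 - 10*h^2 + 8*h + 64)/(h^3 - 4*h^2 + h + 6)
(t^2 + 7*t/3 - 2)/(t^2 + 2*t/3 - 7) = (3*t - 2)/(3*t - 7)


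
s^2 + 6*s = s*(s + 6)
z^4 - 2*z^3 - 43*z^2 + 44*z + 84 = (z - 7)*(z - 2)*(z + 1)*(z + 6)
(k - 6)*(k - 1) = k^2 - 7*k + 6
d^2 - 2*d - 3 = (d - 3)*(d + 1)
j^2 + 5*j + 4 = (j + 1)*(j + 4)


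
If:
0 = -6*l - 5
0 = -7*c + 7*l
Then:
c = -5/6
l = -5/6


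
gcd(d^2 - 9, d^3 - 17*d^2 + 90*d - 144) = d - 3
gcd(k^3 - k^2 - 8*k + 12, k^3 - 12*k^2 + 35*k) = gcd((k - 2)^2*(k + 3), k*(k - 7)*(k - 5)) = 1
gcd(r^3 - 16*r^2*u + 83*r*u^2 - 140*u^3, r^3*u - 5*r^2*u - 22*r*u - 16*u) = 1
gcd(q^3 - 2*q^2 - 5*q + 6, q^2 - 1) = q - 1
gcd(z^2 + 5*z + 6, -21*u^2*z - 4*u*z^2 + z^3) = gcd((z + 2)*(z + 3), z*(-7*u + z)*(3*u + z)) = 1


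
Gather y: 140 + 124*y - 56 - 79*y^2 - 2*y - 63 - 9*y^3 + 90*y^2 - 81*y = -9*y^3 + 11*y^2 + 41*y + 21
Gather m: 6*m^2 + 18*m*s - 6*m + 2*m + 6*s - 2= 6*m^2 + m*(18*s - 4) + 6*s - 2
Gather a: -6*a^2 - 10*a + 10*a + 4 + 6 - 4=6 - 6*a^2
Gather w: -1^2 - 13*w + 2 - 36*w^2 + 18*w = -36*w^2 + 5*w + 1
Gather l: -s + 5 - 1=4 - s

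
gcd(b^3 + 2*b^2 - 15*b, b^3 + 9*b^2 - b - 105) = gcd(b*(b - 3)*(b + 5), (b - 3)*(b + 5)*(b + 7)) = b^2 + 2*b - 15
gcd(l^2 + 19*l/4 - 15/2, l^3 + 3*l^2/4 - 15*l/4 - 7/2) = 1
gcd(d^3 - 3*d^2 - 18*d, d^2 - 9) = d + 3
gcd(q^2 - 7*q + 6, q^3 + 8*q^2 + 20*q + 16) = 1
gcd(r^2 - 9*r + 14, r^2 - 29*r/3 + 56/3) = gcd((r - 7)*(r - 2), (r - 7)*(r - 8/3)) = r - 7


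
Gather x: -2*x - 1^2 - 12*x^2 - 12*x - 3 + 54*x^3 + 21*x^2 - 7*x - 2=54*x^3 + 9*x^2 - 21*x - 6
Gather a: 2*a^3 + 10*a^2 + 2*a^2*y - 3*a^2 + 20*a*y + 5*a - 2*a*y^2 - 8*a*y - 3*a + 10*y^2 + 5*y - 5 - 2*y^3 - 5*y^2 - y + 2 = 2*a^3 + a^2*(2*y + 7) + a*(-2*y^2 + 12*y + 2) - 2*y^3 + 5*y^2 + 4*y - 3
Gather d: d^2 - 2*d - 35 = d^2 - 2*d - 35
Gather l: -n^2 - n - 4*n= -n^2 - 5*n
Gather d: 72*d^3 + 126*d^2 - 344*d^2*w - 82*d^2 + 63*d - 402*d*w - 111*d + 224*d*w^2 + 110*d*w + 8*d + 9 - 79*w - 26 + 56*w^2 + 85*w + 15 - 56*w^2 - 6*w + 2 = 72*d^3 + d^2*(44 - 344*w) + d*(224*w^2 - 292*w - 40)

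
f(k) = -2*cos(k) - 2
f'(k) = 2*sin(k)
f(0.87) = -3.29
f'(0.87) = 1.53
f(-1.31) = -2.52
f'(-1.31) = -1.93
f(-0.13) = -3.98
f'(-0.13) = -0.26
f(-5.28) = -3.08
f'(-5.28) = 1.69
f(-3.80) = -0.42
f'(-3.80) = 1.22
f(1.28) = -2.57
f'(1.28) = 1.92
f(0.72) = -3.50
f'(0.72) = 1.32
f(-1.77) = -1.60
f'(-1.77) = -1.96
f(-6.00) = -3.92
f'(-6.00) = 0.56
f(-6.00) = -3.92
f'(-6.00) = 0.56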